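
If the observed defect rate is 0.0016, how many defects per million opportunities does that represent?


DPMO = defect_rate * 1000000 = 0.0016 * 1000000

1600


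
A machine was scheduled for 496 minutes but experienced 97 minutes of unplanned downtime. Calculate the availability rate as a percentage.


Formula: Availability = (Planned Time - Downtime) / Planned Time * 100
Uptime = 496 - 97 = 399 min
Availability = 399 / 496 * 100 = 80.4%

80.4%


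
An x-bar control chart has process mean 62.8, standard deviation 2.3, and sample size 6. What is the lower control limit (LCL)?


LCL = 62.8 - 3 * 2.3 / sqrt(6)

59.98


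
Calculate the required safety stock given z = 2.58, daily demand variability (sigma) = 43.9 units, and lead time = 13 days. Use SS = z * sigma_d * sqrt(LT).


Formula: SS = z * sigma_d * sqrt(LT)
sqrt(LT) = sqrt(13) = 3.6056
SS = 2.58 * 43.9 * 3.6056
SS = 408.4 units

408.4 units


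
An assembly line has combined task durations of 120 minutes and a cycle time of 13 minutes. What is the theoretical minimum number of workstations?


Formula: N_min = ceil(Sum of Task Times / Cycle Time)
N_min = ceil(120 min / 13 min) = ceil(9.2308)
N_min = 10 stations

10


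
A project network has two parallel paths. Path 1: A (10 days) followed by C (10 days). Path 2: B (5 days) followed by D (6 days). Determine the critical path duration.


Path 1 = 10 + 10 = 20 days
Path 2 = 5 + 6 = 11 days
Duration = max(20, 11) = 20 days

20 days


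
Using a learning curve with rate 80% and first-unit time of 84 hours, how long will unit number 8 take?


Formula: T_n = T_1 * (learning_rate)^(log2(n)) where learning_rate = rate/100
Doublings = log2(8) = 3
T_n = 84 * 0.8^3
T_n = 84 * 0.512 = 43.0 hours

43.0 hours


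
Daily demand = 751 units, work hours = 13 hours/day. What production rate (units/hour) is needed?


Formula: Production Rate = Daily Demand / Available Hours
Rate = 751 units/day / 13 hours/day
Rate = 57.8 units/hour

57.8 units/hour


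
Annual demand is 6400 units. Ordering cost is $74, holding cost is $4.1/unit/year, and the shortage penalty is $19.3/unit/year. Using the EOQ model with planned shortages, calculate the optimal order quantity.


Formula: EOQ* = sqrt(2DS/H) * sqrt((H+P)/P)
Base EOQ = sqrt(2*6400*74/4.1) = 480.65 units
Correction = sqrt((4.1+19.3)/19.3) = 1.10111
EOQ* = 480.65 * 1.10111 = 529.2 units

529.2 units


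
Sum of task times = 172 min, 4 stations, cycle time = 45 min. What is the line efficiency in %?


Formula: Efficiency = Sum of Task Times / (N_stations * CT) * 100
Total station capacity = 4 stations * 45 min = 180 min
Efficiency = 172 / 180 * 100 = 95.6%

95.6%


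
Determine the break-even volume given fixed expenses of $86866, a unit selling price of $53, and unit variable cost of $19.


Formula: BEQ = Fixed Costs / (Price - Variable Cost)
Contribution margin = $53 - $19 = $34/unit
BEQ = ceil($86866 / $34/unit) = ceil(2554.88) = 2555 units

2555 units


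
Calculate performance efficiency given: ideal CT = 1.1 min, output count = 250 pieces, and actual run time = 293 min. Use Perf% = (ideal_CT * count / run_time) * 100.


Formula: Performance = (Ideal CT * Total Count) / Run Time * 100
Ideal output time = 1.1 * 250 = 275.0 min
Performance = 275.0 / 293 * 100 = 93.9%

93.9%


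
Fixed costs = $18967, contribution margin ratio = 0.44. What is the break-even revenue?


Formula: BER = Fixed Costs / Contribution Margin Ratio
BER = $18967 / 0.44
BER = $43106.82 (to the nearest cent)

$43106.82


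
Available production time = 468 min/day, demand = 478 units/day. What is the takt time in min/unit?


Formula: Takt Time = Available Production Time / Customer Demand
Takt = 468 min/day / 478 units/day
Takt = 0.98 min/unit

0.98 min/unit


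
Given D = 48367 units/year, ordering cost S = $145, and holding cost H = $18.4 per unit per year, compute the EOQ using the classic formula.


Formula: EOQ = sqrt(2 * D * S / H)
Numerator: 2 * 48367 * 145 = 14026430
2DS/H = 14026430 / 18.4 = 762306.0
EOQ = sqrt(762306.0) = 873.1 units

873.1 units


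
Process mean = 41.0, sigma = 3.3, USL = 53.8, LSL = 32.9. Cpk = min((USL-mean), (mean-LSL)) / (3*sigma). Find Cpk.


Cpu = (53.8 - 41.0) / (3 * 3.3) = 1.29
Cpl = (41.0 - 32.9) / (3 * 3.3) = 0.82
Cpk = min(1.29, 0.82) = 0.82

0.82


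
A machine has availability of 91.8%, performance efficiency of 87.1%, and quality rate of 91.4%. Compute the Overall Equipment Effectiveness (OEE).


Formula: OEE = Availability * Performance * Quality / 10000
A * P = 91.8% * 87.1% / 100 = 79.96%
OEE = 79.96% * 91.4% / 100 = 73.1%

73.1%


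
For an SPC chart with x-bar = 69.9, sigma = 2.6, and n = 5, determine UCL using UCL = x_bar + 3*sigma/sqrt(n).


UCL = 69.9 + 3 * 2.6 / sqrt(5)

73.39


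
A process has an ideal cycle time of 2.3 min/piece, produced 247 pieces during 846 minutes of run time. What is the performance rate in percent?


Formula: Performance = (Ideal CT * Total Count) / Run Time * 100
Ideal output time = 2.3 * 247 = 568.1 min
Performance = 568.1 / 846 * 100 = 67.2%

67.2%


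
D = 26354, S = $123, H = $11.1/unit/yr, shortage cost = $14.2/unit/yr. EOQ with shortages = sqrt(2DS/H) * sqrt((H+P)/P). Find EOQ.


Formula: EOQ* = sqrt(2DS/H) * sqrt((H+P)/P)
Base EOQ = sqrt(2*26354*123/11.1) = 764.24 units
Correction = sqrt((11.1+14.2)/14.2) = 1.3348
EOQ* = 764.24 * 1.3348 = 1020.1 units

1020.1 units


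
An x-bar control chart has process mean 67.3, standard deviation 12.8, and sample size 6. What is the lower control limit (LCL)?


LCL = 67.3 - 3 * 12.8 / sqrt(6)

51.62


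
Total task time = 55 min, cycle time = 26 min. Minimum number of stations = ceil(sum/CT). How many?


Formula: N_min = ceil(Sum of Task Times / Cycle Time)
N_min = ceil(55 min / 26 min) = ceil(2.1154)
N_min = 3 stations

3


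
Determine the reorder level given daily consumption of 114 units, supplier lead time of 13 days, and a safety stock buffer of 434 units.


Formula: ROP = (Daily Demand * Lead Time) + Safety Stock
Demand during lead time = 114 * 13 = 1482 units
ROP = 1482 + 434 = 1916 units

1916 units


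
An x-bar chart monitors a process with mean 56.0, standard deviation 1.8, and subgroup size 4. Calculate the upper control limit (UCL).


UCL = 56.0 + 3 * 1.8 / sqrt(4)

58.7


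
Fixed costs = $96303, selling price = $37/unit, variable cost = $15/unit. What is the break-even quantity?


Formula: BEQ = Fixed Costs / (Price - Variable Cost)
Contribution margin = $37 - $15 = $22/unit
BEQ = ceil($96303 / $22/unit) = ceil(4377.41) = 4378 units

4378 units


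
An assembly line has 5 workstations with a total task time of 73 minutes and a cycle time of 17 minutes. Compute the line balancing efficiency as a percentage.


Formula: Efficiency = Sum of Task Times / (N_stations * CT) * 100
Total station capacity = 5 stations * 17 min = 85 min
Efficiency = 73 / 85 * 100 = 85.9%

85.9%


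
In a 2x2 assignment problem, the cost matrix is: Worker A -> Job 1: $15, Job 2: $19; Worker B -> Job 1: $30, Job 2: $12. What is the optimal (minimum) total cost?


Option 1: A->1 + B->2 = $15 + $12 = $27
Option 2: A->2 + B->1 = $19 + $30 = $49
Min cost = min($27, $49) = $27

$27


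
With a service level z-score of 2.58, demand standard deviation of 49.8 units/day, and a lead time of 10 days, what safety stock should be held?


Formula: SS = z * sigma_d * sqrt(LT)
sqrt(LT) = sqrt(10) = 3.1623
SS = 2.58 * 49.8 * 3.1623
SS = 406.3 units

406.3 units


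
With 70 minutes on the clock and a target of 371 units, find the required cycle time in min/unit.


Formula: CT = Available Time / Number of Units
CT = 70 min / 371 units
CT = 0.19 min/unit

0.19 min/unit


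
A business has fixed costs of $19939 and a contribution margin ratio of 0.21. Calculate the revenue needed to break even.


Formula: BER = Fixed Costs / Contribution Margin Ratio
BER = $19939 / 0.21
BER = $94947.62 (to the nearest cent)

$94947.62


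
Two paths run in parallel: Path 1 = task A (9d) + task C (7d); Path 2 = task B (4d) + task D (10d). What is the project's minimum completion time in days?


Path 1 = 9 + 7 = 16 days
Path 2 = 4 + 10 = 14 days
Duration = max(16, 14) = 16 days

16 days


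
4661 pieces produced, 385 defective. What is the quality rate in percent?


Formula: Quality Rate = Good Pieces / Total Pieces * 100
Good pieces = 4661 - 385 = 4276
QR = 4276 / 4661 * 100 = 91.7%

91.7%


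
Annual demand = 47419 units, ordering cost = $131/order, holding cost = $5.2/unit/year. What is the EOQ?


Formula: EOQ = sqrt(2 * D * S / H)
Numerator: 2 * 47419 * 131 = 12423778
2DS/H = 12423778 / 5.2 = 2389188.1
EOQ = sqrt(2389188.1) = 1545.7 units

1545.7 units


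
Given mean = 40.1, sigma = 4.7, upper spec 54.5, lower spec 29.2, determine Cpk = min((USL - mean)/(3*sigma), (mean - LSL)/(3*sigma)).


Cpu = (54.5 - 40.1) / (3 * 4.7) = 1.02
Cpl = (40.1 - 29.2) / (3 * 4.7) = 0.77
Cpk = min(1.02, 0.77) = 0.77

0.77


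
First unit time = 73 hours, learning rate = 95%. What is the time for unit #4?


Formula: T_n = T_1 * (learning_rate)^(log2(n)) where learning_rate = rate/100
Doublings = log2(4) = 2
T_n = 73 * 0.95^2
T_n = 73 * 0.9025 = 65.9 hours

65.9 hours


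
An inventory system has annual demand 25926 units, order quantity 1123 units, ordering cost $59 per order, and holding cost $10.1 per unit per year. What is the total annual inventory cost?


TC = 25926/1123 * 59 + 1123/2 * 10.1

$7033.25


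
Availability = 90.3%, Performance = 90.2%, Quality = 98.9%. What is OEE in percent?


Formula: OEE = Availability * Performance * Quality / 10000
A * P = 90.3% * 90.2% / 100 = 81.45%
OEE = 81.45% * 98.9% / 100 = 80.6%

80.6%


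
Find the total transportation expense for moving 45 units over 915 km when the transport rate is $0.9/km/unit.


TC = dist * cost * units = 915 * 0.9 * 45 = $37057.50

$37057.50


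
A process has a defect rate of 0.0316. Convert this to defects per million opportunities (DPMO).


DPMO = defect_rate * 1000000 = 0.0316 * 1000000

31600


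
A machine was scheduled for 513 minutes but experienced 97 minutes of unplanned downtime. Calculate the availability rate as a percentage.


Formula: Availability = (Planned Time - Downtime) / Planned Time * 100
Uptime = 513 - 97 = 416 min
Availability = 416 / 513 * 100 = 81.1%

81.1%


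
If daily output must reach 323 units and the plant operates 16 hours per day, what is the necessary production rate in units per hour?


Formula: Production Rate = Daily Demand / Available Hours
Rate = 323 units/day / 16 hours/day
Rate = 20.2 units/hour

20.2 units/hour


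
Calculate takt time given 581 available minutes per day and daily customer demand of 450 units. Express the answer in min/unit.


Formula: Takt Time = Available Production Time / Customer Demand
Takt = 581 min/day / 450 units/day
Takt = 1.29 min/unit

1.29 min/unit


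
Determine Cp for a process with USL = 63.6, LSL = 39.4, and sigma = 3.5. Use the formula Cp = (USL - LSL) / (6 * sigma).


Cp = (63.6 - 39.4) / (6 * 3.5)

1.15


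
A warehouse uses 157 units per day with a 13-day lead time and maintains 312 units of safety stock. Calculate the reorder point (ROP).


Formula: ROP = (Daily Demand * Lead Time) + Safety Stock
Demand during lead time = 157 * 13 = 2041 units
ROP = 2041 + 312 = 2353 units

2353 units


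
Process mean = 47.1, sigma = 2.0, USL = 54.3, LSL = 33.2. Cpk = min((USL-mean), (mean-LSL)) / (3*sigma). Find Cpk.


Cpu = (54.3 - 47.1) / (3 * 2.0) = 1.2
Cpl = (47.1 - 33.2) / (3 * 2.0) = 2.32
Cpk = min(1.2, 2.32) = 1.2

1.2


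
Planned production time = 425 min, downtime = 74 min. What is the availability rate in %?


Formula: Availability = (Planned Time - Downtime) / Planned Time * 100
Uptime = 425 - 74 = 351 min
Availability = 351 / 425 * 100 = 82.6%

82.6%


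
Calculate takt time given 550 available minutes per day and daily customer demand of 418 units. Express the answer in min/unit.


Formula: Takt Time = Available Production Time / Customer Demand
Takt = 550 min/day / 418 units/day
Takt = 1.32 min/unit

1.32 min/unit


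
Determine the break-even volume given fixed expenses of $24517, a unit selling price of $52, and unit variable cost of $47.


Formula: BEQ = Fixed Costs / (Price - Variable Cost)
Contribution margin = $52 - $47 = $5/unit
BEQ = ceil($24517 / $5/unit) = ceil(4903.4) = 4904 units

4904 units


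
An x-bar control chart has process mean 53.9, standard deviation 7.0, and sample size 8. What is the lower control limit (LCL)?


LCL = 53.9 - 3 * 7.0 / sqrt(8)

46.48


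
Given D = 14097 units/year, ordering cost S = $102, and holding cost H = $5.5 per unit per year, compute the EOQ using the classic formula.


Formula: EOQ = sqrt(2 * D * S / H)
Numerator: 2 * 14097 * 102 = 2875788
2DS/H = 2875788 / 5.5 = 522870.5
EOQ = sqrt(522870.5) = 723.1 units

723.1 units


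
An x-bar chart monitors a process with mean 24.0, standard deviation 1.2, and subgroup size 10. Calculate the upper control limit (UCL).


UCL = 24.0 + 3 * 1.2 / sqrt(10)

25.14


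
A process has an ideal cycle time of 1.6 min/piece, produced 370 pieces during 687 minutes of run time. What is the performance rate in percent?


Formula: Performance = (Ideal CT * Total Count) / Run Time * 100
Ideal output time = 1.6 * 370 = 592.0 min
Performance = 592.0 / 687 * 100 = 86.2%

86.2%


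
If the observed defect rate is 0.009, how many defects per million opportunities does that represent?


DPMO = defect_rate * 1000000 = 0.009 * 1000000

9000


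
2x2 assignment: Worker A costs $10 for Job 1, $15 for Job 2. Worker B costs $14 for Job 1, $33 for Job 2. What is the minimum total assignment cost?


Option 1: A->1 + B->2 = $10 + $33 = $43
Option 2: A->2 + B->1 = $15 + $14 = $29
Min cost = min($43, $29) = $29

$29


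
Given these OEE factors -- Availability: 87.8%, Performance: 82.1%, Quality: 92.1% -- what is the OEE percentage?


Formula: OEE = Availability * Performance * Quality / 10000
A * P = 87.8% * 82.1% / 100 = 72.08%
OEE = 72.08% * 92.1% / 100 = 66.4%

66.4%


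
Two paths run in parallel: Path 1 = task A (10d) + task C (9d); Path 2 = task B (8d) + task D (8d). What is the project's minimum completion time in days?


Path 1 = 10 + 9 = 19 days
Path 2 = 8 + 8 = 16 days
Duration = max(19, 16) = 19 days

19 days


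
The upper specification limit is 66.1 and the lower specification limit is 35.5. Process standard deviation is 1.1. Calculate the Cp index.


Cp = (66.1 - 35.5) / (6 * 1.1)

4.64


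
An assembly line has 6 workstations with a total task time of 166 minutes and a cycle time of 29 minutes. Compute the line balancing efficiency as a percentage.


Formula: Efficiency = Sum of Task Times / (N_stations * CT) * 100
Total station capacity = 6 stations * 29 min = 174 min
Efficiency = 166 / 174 * 100 = 95.4%

95.4%


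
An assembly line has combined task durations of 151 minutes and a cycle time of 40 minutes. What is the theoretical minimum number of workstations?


Formula: N_min = ceil(Sum of Task Times / Cycle Time)
N_min = ceil(151 min / 40 min) = ceil(3.775)
N_min = 4 stations

4


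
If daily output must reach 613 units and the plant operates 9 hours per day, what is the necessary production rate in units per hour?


Formula: Production Rate = Daily Demand / Available Hours
Rate = 613 units/day / 9 hours/day
Rate = 68.1 units/hour

68.1 units/hour


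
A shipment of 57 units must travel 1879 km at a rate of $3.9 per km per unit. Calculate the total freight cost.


TC = dist * cost * units = 1879 * 3.9 * 57 = $417701.70

$417701.70


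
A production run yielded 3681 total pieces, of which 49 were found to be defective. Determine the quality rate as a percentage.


Formula: Quality Rate = Good Pieces / Total Pieces * 100
Good pieces = 3681 - 49 = 3632
QR = 3632 / 3681 * 100 = 98.7%

98.7%


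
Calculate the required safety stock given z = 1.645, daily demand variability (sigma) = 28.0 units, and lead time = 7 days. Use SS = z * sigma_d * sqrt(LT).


Formula: SS = z * sigma_d * sqrt(LT)
sqrt(LT) = sqrt(7) = 2.6458
SS = 1.645 * 28.0 * 2.6458
SS = 121.9 units

121.9 units


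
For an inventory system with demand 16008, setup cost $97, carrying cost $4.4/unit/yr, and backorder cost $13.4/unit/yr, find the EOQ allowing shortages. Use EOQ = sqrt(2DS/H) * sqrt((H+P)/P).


Formula: EOQ* = sqrt(2DS/H) * sqrt((H+P)/P)
Base EOQ = sqrt(2*16008*97/4.4) = 840.12 units
Correction = sqrt((4.4+13.4)/13.4) = 1.15254
EOQ* = 840.12 * 1.15254 = 968.3 units

968.3 units


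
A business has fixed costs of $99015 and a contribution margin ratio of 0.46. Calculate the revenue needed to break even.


Formula: BER = Fixed Costs / Contribution Margin Ratio
BER = $99015 / 0.46
BER = $215250.00 (to the nearest cent)

$215250.00


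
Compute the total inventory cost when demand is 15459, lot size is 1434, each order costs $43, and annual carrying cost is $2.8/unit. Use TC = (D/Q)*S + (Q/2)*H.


TC = 15459/1434 * 43 + 1434/2 * 2.8

$2471.15


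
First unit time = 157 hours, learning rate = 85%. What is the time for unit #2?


Formula: T_n = T_1 * (learning_rate)^(log2(n)) where learning_rate = rate/100
Doublings = log2(2) = 1
T_n = 157 * 0.85^1
T_n = 157 * 0.85 = 133.5 hours

133.5 hours


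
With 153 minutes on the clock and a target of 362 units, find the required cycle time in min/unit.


Formula: CT = Available Time / Number of Units
CT = 153 min / 362 units
CT = 0.42 min/unit

0.42 min/unit


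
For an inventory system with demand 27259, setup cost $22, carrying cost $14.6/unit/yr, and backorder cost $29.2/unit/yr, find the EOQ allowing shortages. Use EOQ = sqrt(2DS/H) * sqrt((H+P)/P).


Formula: EOQ* = sqrt(2DS/H) * sqrt((H+P)/P)
Base EOQ = sqrt(2*27259*22/14.6) = 286.62 units
Correction = sqrt((14.6+29.2)/29.2) = 1.22474
EOQ* = 286.62 * 1.22474 = 351.0 units

351.0 units


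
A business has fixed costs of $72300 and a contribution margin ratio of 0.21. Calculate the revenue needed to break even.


Formula: BER = Fixed Costs / Contribution Margin Ratio
BER = $72300 / 0.21
BER = $344285.71 (to the nearest cent)

$344285.71


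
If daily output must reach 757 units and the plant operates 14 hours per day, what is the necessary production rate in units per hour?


Formula: Production Rate = Daily Demand / Available Hours
Rate = 757 units/day / 14 hours/day
Rate = 54.1 units/hour

54.1 units/hour


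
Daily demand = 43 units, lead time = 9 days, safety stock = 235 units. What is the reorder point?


Formula: ROP = (Daily Demand * Lead Time) + Safety Stock
Demand during lead time = 43 * 9 = 387 units
ROP = 387 + 235 = 622 units

622 units


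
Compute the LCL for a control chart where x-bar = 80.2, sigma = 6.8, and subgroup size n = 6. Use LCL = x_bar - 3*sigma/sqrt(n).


LCL = 80.2 - 3 * 6.8 / sqrt(6)

71.87


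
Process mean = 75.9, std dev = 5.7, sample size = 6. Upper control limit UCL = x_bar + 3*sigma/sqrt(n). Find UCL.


UCL = 75.9 + 3 * 5.7 / sqrt(6)

82.88


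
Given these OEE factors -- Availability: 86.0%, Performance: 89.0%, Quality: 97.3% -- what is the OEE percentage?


Formula: OEE = Availability * Performance * Quality / 10000
A * P = 86.0% * 89.0% / 100 = 76.54%
OEE = 76.54% * 97.3% / 100 = 74.5%

74.5%


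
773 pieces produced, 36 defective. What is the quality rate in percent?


Formula: Quality Rate = Good Pieces / Total Pieces * 100
Good pieces = 773 - 36 = 737
QR = 737 / 773 * 100 = 95.3%

95.3%


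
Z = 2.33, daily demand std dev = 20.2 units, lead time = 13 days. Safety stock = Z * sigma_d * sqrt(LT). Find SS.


Formula: SS = z * sigma_d * sqrt(LT)
sqrt(LT) = sqrt(13) = 3.6056
SS = 2.33 * 20.2 * 3.6056
SS = 169.7 units

169.7 units


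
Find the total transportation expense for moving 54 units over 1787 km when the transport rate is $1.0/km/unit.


TC = dist * cost * units = 1787 * 1.0 * 54 = $96498.00

$96498.00


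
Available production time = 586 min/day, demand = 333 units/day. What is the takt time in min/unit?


Formula: Takt Time = Available Production Time / Customer Demand
Takt = 586 min/day / 333 units/day
Takt = 1.76 min/unit

1.76 min/unit


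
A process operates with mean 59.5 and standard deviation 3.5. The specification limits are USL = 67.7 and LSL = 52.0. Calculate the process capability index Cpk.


Cpu = (67.7 - 59.5) / (3 * 3.5) = 0.78
Cpl = (59.5 - 52.0) / (3 * 3.5) = 0.71
Cpk = min(0.78, 0.71) = 0.71

0.71


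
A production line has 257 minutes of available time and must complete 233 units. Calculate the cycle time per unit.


Formula: CT = Available Time / Number of Units
CT = 257 min / 233 units
CT = 1.1 min/unit

1.1 min/unit


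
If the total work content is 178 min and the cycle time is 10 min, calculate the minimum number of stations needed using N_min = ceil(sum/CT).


Formula: N_min = ceil(Sum of Task Times / Cycle Time)
N_min = ceil(178 min / 10 min) = ceil(17.8)
N_min = 18 stations

18


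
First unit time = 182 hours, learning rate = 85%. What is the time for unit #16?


Formula: T_n = T_1 * (learning_rate)^(log2(n)) where learning_rate = rate/100
Doublings = log2(16) = 4
T_n = 182 * 0.85^4
T_n = 182 * 0.522 = 95.0 hours

95.0 hours


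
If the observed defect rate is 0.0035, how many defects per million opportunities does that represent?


DPMO = defect_rate * 1000000 = 0.0035 * 1000000

3500


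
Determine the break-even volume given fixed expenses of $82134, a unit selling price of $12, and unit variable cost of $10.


Formula: BEQ = Fixed Costs / (Price - Variable Cost)
Contribution margin = $12 - $10 = $2/unit
BEQ = ceil($82134 / $2/unit) = ceil(41067.0) = 41067 units

41067 units


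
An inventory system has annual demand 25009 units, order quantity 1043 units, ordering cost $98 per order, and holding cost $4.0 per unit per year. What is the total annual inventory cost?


TC = 25009/1043 * 98 + 1043/2 * 4.0

$4435.84


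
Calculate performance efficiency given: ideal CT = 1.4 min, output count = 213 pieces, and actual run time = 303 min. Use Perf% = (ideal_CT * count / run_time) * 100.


Formula: Performance = (Ideal CT * Total Count) / Run Time * 100
Ideal output time = 1.4 * 213 = 298.2 min
Performance = 298.2 / 303 * 100 = 98.4%

98.4%


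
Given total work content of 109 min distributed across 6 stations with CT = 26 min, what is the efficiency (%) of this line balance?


Formula: Efficiency = Sum of Task Times / (N_stations * CT) * 100
Total station capacity = 6 stations * 26 min = 156 min
Efficiency = 109 / 156 * 100 = 69.9%

69.9%


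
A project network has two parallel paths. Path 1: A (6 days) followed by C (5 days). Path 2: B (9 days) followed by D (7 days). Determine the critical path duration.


Path 1 = 6 + 5 = 11 days
Path 2 = 9 + 7 = 16 days
Duration = max(11, 16) = 16 days

16 days


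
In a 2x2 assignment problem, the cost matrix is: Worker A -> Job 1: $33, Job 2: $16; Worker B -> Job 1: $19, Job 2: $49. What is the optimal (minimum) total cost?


Option 1: A->1 + B->2 = $33 + $49 = $82
Option 2: A->2 + B->1 = $16 + $19 = $35
Min cost = min($82, $35) = $35

$35


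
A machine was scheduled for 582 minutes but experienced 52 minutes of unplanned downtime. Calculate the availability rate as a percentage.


Formula: Availability = (Planned Time - Downtime) / Planned Time * 100
Uptime = 582 - 52 = 530 min
Availability = 530 / 582 * 100 = 91.1%

91.1%


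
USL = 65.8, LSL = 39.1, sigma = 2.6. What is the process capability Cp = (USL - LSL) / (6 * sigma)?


Cp = (65.8 - 39.1) / (6 * 2.6)

1.71


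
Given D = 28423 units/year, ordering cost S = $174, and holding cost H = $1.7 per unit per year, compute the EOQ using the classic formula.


Formula: EOQ = sqrt(2 * D * S / H)
Numerator: 2 * 28423 * 174 = 9891204
2DS/H = 9891204 / 1.7 = 5818355.3
EOQ = sqrt(5818355.3) = 2412.1 units

2412.1 units


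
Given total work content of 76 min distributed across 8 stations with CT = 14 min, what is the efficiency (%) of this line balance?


Formula: Efficiency = Sum of Task Times / (N_stations * CT) * 100
Total station capacity = 8 stations * 14 min = 112 min
Efficiency = 76 / 112 * 100 = 67.9%

67.9%


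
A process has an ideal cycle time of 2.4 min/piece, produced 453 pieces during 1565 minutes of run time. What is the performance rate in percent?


Formula: Performance = (Ideal CT * Total Count) / Run Time * 100
Ideal output time = 2.4 * 453 = 1087.2 min
Performance = 1087.2 / 1565 * 100 = 69.5%

69.5%


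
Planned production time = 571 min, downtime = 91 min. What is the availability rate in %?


Formula: Availability = (Planned Time - Downtime) / Planned Time * 100
Uptime = 571 - 91 = 480 min
Availability = 480 / 571 * 100 = 84.1%

84.1%


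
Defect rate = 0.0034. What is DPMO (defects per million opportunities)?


DPMO = defect_rate * 1000000 = 0.0034 * 1000000

3400


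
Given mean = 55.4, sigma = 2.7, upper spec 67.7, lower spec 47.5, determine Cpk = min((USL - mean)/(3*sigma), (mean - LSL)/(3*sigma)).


Cpu = (67.7 - 55.4) / (3 * 2.7) = 1.52
Cpl = (55.4 - 47.5) / (3 * 2.7) = 0.98
Cpk = min(1.52, 0.98) = 0.98

0.98


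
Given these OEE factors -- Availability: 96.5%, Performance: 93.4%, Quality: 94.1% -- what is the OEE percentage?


Formula: OEE = Availability * Performance * Quality / 10000
A * P = 96.5% * 93.4% / 100 = 90.13%
OEE = 90.13% * 94.1% / 100 = 84.8%

84.8%


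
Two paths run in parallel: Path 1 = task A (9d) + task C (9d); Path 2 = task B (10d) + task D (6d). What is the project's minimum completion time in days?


Path 1 = 9 + 9 = 18 days
Path 2 = 10 + 6 = 16 days
Duration = max(18, 16) = 18 days

18 days


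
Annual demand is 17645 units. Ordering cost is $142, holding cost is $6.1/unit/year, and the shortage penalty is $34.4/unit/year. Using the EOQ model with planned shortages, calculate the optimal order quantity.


Formula: EOQ* = sqrt(2DS/H) * sqrt((H+P)/P)
Base EOQ = sqrt(2*17645*142/6.1) = 906.37 units
Correction = sqrt((6.1+34.4)/34.4) = 1.08505
EOQ* = 906.37 * 1.08505 = 983.5 units

983.5 units


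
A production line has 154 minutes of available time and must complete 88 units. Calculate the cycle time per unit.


Formula: CT = Available Time / Number of Units
CT = 154 min / 88 units
CT = 1.75 min/unit

1.75 min/unit


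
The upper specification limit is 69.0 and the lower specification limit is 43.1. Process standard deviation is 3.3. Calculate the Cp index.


Cp = (69.0 - 43.1) / (6 * 3.3)

1.31


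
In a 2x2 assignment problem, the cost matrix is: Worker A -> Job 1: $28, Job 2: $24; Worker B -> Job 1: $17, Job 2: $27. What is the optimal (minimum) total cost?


Option 1: A->1 + B->2 = $28 + $27 = $55
Option 2: A->2 + B->1 = $24 + $17 = $41
Min cost = min($55, $41) = $41

$41


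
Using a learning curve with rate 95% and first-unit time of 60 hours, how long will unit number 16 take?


Formula: T_n = T_1 * (learning_rate)^(log2(n)) where learning_rate = rate/100
Doublings = log2(16) = 4
T_n = 60 * 0.95^4
T_n = 60 * 0.8145 = 48.9 hours

48.9 hours


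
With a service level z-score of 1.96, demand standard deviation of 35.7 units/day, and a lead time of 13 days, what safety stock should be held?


Formula: SS = z * sigma_d * sqrt(LT)
sqrt(LT) = sqrt(13) = 3.6056
SS = 1.96 * 35.7 * 3.6056
SS = 252.3 units

252.3 units


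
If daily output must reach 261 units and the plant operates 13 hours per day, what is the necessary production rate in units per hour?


Formula: Production Rate = Daily Demand / Available Hours
Rate = 261 units/day / 13 hours/day
Rate = 20.1 units/hour

20.1 units/hour


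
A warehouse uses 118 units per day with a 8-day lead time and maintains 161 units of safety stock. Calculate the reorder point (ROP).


Formula: ROP = (Daily Demand * Lead Time) + Safety Stock
Demand during lead time = 118 * 8 = 944 units
ROP = 944 + 161 = 1105 units

1105 units


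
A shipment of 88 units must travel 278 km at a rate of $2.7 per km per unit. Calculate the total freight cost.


TC = dist * cost * units = 278 * 2.7 * 88 = $66052.80

$66052.80


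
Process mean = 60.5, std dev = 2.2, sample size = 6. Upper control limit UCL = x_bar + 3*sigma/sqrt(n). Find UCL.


UCL = 60.5 + 3 * 2.2 / sqrt(6)

63.19


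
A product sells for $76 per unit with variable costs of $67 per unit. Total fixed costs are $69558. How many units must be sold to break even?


Formula: BEQ = Fixed Costs / (Price - Variable Cost)
Contribution margin = $76 - $67 = $9/unit
BEQ = ceil($69558 / $9/unit) = ceil(7728.67) = 7729 units

7729 units


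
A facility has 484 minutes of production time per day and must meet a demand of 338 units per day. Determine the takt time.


Formula: Takt Time = Available Production Time / Customer Demand
Takt = 484 min/day / 338 units/day
Takt = 1.43 min/unit

1.43 min/unit


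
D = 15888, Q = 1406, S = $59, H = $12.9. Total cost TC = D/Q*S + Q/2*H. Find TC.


TC = 15888/1406 * 59 + 1406/2 * 12.9

$9735.41


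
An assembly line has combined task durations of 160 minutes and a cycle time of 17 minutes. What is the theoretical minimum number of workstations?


Formula: N_min = ceil(Sum of Task Times / Cycle Time)
N_min = ceil(160 min / 17 min) = ceil(9.4118)
N_min = 10 stations

10


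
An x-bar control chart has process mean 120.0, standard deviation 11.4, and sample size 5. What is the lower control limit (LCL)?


LCL = 120.0 - 3 * 11.4 / sqrt(5)

104.71


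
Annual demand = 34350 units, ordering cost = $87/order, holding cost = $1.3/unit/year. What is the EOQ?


Formula: EOQ = sqrt(2 * D * S / H)
Numerator: 2 * 34350 * 87 = 5976900
2DS/H = 5976900 / 1.3 = 4597615.4
EOQ = sqrt(4597615.4) = 2144.2 units

2144.2 units


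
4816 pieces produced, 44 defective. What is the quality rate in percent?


Formula: Quality Rate = Good Pieces / Total Pieces * 100
Good pieces = 4816 - 44 = 4772
QR = 4772 / 4816 * 100 = 99.1%

99.1%


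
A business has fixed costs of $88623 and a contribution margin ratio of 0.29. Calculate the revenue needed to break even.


Formula: BER = Fixed Costs / Contribution Margin Ratio
BER = $88623 / 0.29
BER = $305596.55 (to the nearest cent)

$305596.55


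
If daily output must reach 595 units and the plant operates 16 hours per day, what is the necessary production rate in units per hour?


Formula: Production Rate = Daily Demand / Available Hours
Rate = 595 units/day / 16 hours/day
Rate = 37.2 units/hour

37.2 units/hour


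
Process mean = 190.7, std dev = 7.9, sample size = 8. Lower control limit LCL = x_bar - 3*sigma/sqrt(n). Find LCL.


LCL = 190.7 - 3 * 7.9 / sqrt(8)

182.32


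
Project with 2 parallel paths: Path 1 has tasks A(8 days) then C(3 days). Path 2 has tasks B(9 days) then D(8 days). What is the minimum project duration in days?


Path 1 = 8 + 3 = 11 days
Path 2 = 9 + 8 = 17 days
Duration = max(11, 17) = 17 days

17 days


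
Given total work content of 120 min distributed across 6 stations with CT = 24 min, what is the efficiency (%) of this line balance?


Formula: Efficiency = Sum of Task Times / (N_stations * CT) * 100
Total station capacity = 6 stations * 24 min = 144 min
Efficiency = 120 / 144 * 100 = 83.3%

83.3%


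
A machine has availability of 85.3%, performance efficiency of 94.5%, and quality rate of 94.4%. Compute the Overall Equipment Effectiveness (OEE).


Formula: OEE = Availability * Performance * Quality / 10000
A * P = 85.3% * 94.5% / 100 = 80.61%
OEE = 80.61% * 94.4% / 100 = 76.1%

76.1%


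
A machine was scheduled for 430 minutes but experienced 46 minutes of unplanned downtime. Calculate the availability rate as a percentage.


Formula: Availability = (Planned Time - Downtime) / Planned Time * 100
Uptime = 430 - 46 = 384 min
Availability = 384 / 430 * 100 = 89.3%

89.3%


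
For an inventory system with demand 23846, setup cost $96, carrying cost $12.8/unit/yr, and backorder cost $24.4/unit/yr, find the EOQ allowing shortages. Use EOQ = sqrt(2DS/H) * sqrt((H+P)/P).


Formula: EOQ* = sqrt(2DS/H) * sqrt((H+P)/P)
Base EOQ = sqrt(2*23846*96/12.8) = 598.07 units
Correction = sqrt((12.8+24.4)/24.4) = 1.23474
EOQ* = 598.07 * 1.23474 = 738.5 units

738.5 units


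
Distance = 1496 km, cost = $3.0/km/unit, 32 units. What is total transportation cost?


TC = dist * cost * units = 1496 * 3.0 * 32 = $143616.00

$143616.00


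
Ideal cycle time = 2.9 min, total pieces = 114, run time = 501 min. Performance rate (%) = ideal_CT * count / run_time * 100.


Formula: Performance = (Ideal CT * Total Count) / Run Time * 100
Ideal output time = 2.9 * 114 = 330.6 min
Performance = 330.6 / 501 * 100 = 66.0%

66.0%


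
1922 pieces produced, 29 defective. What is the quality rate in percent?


Formula: Quality Rate = Good Pieces / Total Pieces * 100
Good pieces = 1922 - 29 = 1893
QR = 1893 / 1922 * 100 = 98.5%

98.5%


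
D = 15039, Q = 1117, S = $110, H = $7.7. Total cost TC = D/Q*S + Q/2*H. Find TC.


TC = 15039/1117 * 110 + 1117/2 * 7.7

$5781.46


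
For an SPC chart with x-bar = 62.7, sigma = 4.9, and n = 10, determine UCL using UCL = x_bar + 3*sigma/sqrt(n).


UCL = 62.7 + 3 * 4.9 / sqrt(10)

67.35


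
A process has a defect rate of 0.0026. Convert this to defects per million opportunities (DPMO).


DPMO = defect_rate * 1000000 = 0.0026 * 1000000

2600


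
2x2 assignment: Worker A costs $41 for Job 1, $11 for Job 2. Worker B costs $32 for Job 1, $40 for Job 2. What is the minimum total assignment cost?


Option 1: A->1 + B->2 = $41 + $40 = $81
Option 2: A->2 + B->1 = $11 + $32 = $43
Min cost = min($81, $43) = $43

$43


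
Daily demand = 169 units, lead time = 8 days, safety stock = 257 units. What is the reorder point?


Formula: ROP = (Daily Demand * Lead Time) + Safety Stock
Demand during lead time = 169 * 8 = 1352 units
ROP = 1352 + 257 = 1609 units

1609 units


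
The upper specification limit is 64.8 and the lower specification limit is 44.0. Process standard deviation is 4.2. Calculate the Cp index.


Cp = (64.8 - 44.0) / (6 * 4.2)

0.83


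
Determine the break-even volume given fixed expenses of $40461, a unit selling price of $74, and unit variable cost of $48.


Formula: BEQ = Fixed Costs / (Price - Variable Cost)
Contribution margin = $74 - $48 = $26/unit
BEQ = ceil($40461 / $26/unit) = ceil(1556.19) = 1557 units

1557 units


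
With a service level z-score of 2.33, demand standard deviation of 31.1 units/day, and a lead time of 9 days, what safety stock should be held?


Formula: SS = z * sigma_d * sqrt(LT)
sqrt(LT) = sqrt(9) = 3.0
SS = 2.33 * 31.1 * 3.0
SS = 217.4 units

217.4 units


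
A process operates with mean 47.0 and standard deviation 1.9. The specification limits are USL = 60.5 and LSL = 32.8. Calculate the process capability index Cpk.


Cpu = (60.5 - 47.0) / (3 * 1.9) = 2.37
Cpl = (47.0 - 32.8) / (3 * 1.9) = 2.49
Cpk = min(2.37, 2.49) = 2.37

2.37


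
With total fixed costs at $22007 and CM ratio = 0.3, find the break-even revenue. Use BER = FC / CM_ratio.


Formula: BER = Fixed Costs / Contribution Margin Ratio
BER = $22007 / 0.3
BER = $73356.67 (to the nearest cent)

$73356.67


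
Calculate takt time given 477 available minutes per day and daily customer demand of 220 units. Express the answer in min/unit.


Formula: Takt Time = Available Production Time / Customer Demand
Takt = 477 min/day / 220 units/day
Takt = 2.17 min/unit

2.17 min/unit


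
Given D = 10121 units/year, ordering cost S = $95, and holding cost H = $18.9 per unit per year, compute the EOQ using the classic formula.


Formula: EOQ = sqrt(2 * D * S / H)
Numerator: 2 * 10121 * 95 = 1922990
2DS/H = 1922990 / 18.9 = 101745.5
EOQ = sqrt(101745.5) = 319.0 units

319.0 units


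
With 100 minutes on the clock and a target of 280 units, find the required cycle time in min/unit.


Formula: CT = Available Time / Number of Units
CT = 100 min / 280 units
CT = 0.36 min/unit

0.36 min/unit


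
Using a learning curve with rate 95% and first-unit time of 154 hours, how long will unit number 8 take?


Formula: T_n = T_1 * (learning_rate)^(log2(n)) where learning_rate = rate/100
Doublings = log2(8) = 3
T_n = 154 * 0.95^3
T_n = 154 * 0.8574 = 132.0 hours

132.0 hours


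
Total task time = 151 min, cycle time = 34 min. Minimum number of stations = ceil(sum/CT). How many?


Formula: N_min = ceil(Sum of Task Times / Cycle Time)
N_min = ceil(151 min / 34 min) = ceil(4.4412)
N_min = 5 stations

5


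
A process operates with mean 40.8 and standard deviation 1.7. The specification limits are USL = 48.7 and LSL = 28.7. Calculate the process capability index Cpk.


Cpu = (48.7 - 40.8) / (3 * 1.7) = 1.55
Cpl = (40.8 - 28.7) / (3 * 1.7) = 2.37
Cpk = min(1.55, 2.37) = 1.55

1.55


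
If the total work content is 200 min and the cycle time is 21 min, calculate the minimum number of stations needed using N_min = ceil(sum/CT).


Formula: N_min = ceil(Sum of Task Times / Cycle Time)
N_min = ceil(200 min / 21 min) = ceil(9.5238)
N_min = 10 stations

10


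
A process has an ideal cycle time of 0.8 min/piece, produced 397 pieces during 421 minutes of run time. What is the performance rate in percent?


Formula: Performance = (Ideal CT * Total Count) / Run Time * 100
Ideal output time = 0.8 * 397 = 317.6 min
Performance = 317.6 / 421 * 100 = 75.4%

75.4%


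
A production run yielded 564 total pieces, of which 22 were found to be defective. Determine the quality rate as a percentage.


Formula: Quality Rate = Good Pieces / Total Pieces * 100
Good pieces = 564 - 22 = 542
QR = 542 / 564 * 100 = 96.1%

96.1%


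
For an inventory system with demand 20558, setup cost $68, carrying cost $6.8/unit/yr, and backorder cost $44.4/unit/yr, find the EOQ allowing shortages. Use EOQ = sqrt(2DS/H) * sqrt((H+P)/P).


Formula: EOQ* = sqrt(2DS/H) * sqrt((H+P)/P)
Base EOQ = sqrt(2*20558*68/6.8) = 641.22 units
Correction = sqrt((6.8+44.4)/44.4) = 1.07385
EOQ* = 641.22 * 1.07385 = 688.6 units

688.6 units


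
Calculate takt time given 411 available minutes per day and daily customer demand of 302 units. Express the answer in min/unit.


Formula: Takt Time = Available Production Time / Customer Demand
Takt = 411 min/day / 302 units/day
Takt = 1.36 min/unit

1.36 min/unit


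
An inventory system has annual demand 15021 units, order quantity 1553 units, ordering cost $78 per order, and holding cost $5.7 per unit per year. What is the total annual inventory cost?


TC = 15021/1553 * 78 + 1553/2 * 5.7

$5180.49


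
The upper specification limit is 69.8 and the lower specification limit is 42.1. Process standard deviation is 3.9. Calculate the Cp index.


Cp = (69.8 - 42.1) / (6 * 3.9)

1.18


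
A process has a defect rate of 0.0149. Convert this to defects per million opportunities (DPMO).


DPMO = defect_rate * 1000000 = 0.0149 * 1000000

14900


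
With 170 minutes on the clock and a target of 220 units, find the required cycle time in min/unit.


Formula: CT = Available Time / Number of Units
CT = 170 min / 220 units
CT = 0.77 min/unit

0.77 min/unit


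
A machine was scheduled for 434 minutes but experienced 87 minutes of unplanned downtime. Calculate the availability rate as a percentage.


Formula: Availability = (Planned Time - Downtime) / Planned Time * 100
Uptime = 434 - 87 = 347 min
Availability = 347 / 434 * 100 = 80.0%

80.0%


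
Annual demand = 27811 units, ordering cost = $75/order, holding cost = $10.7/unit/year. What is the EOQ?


Formula: EOQ = sqrt(2 * D * S / H)
Numerator: 2 * 27811 * 75 = 4171650
2DS/H = 4171650 / 10.7 = 389873.8
EOQ = sqrt(389873.8) = 624.4 units

624.4 units
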